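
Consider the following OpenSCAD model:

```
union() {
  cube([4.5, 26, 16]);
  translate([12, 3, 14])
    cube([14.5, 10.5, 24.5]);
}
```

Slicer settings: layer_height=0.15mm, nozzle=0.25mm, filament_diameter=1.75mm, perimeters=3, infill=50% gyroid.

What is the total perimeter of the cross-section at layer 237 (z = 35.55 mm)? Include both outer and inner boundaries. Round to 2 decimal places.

At z = 35.55 mm: the cube does not reach this height (z outside [0, 16]); the cube at (12, 3) is present — its section is the full 14.5×10.5 rectangle (perimeter 50.00 mm); Merging all regions: only the 14.5×10.5 cube at (12, 3) is present, so the union is just that shape — boundary = 50.00 mm. Overall, the cross-section is a single solid region. Total boundary length (outer) = 50.00 mm.

50.00 mm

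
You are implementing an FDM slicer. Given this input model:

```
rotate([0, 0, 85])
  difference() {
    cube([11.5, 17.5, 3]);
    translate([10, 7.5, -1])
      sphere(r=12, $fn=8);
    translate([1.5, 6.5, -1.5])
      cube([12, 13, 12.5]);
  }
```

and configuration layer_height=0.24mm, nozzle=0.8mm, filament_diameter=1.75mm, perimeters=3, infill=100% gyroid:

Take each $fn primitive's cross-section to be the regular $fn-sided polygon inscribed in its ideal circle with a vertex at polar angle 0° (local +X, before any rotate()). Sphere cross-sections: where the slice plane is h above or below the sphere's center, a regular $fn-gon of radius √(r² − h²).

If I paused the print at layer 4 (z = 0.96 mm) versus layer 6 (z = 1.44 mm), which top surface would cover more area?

layer 6 (z = 1.44 mm)

Layer 4 (z = 0.96): the cube (footprint 11.5×17.5) is included at this height (area 201.25 mm²); the sphere at (10, 7.5): section is a regular 8-gon, circumradius = √(r²−h²) = √(12²−1.96²) = 11.839 (area = (8/2)·11.839²·sin(360°/8) = 396.43 mm²); the cube at (1.5, 6.5) (footprint 12×13) is included at this height (area 156.00 mm²); Taking the first minus the rest: starting from the 11.5×17.5 cube (201.25 mm²), the r=12 sphere at (10, 7.5) partially overlaps it — only the 190.25 mm² overlap (of its 396.43 mm²) is removed, clipping the outline; the 12×13 cube at (1.5, 6.5) partially overlaps it — only the 3.43 mm² overlap (of its 156.00 mm²) is removed, clipping the outline — area = 7.56 mm²; (rotated 85° about Z; rotation is an isometry so areas/perimeters/island counts are preserved). So its area = 7.56 mm². Layer 6 (z = 1.44): the cube (footprint 11.5×17.5) is included at this height (area 201.25 mm²); the r=12 sphere at (10, 7.5) slices to a regular 8-gon of circumradius 11.749 (√(r²−h²) with h=2.44 from center) (area = (8/2)·11.749²·sin(360°/8) = 390.45 mm²); the cube at (1.5, 6.5) is present — its section is the full 12×13 rectangle (area 156.00 mm²); After the difference (first − rest): starting from the 11.5×17.5 cube (201.25 mm²), the r=12 sphere at (10, 7.5) partially overlaps it — only the 189.25 mm² overlap (of its 390.45 mm²) is removed, clipping the outline; the 12×13 cube at (1.5, 6.5) partially overlaps it — only the 3.83 mm² overlap (of its 156.00 mm²) is removed, clipping the outline — area = 8.17 mm²; (whole slice rotated 85° about Z — lengths, areas and connectivity unchanged). So its area = 8.17 mm². Layer 6 is larger (8.17 vs 7.56 mm²).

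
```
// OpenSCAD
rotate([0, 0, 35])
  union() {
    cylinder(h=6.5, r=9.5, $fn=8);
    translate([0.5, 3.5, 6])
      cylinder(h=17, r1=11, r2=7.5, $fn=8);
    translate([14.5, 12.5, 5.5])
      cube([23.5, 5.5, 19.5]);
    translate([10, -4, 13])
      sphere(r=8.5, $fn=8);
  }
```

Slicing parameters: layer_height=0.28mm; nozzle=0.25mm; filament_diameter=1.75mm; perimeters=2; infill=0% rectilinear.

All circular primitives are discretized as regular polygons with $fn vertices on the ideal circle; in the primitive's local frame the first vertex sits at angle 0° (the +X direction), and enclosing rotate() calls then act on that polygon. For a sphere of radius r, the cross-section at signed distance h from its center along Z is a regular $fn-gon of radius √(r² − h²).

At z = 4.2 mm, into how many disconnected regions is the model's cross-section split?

1

At z = 4.2 mm: the r=9.5 cylinder gives a regular 8-gon of circumradius 9.5 (constant along its height); the cone at (0.5, 3.5) does not reach this height (z outside [6, 23]); the cube at (14.5, 12.5) does not reach this height (z outside [5.5, 25]); the sphere at (10, -4) is absent (|z−center|=8.800 > r=8.5); Merging all regions: only the r=9.5 cylinder is present, so the union is just that shape — 1 connected region; (rotated 35° about Z; rotation is an isometry so areas/perimeters/island counts are preserved). The result has 1 disconnected region.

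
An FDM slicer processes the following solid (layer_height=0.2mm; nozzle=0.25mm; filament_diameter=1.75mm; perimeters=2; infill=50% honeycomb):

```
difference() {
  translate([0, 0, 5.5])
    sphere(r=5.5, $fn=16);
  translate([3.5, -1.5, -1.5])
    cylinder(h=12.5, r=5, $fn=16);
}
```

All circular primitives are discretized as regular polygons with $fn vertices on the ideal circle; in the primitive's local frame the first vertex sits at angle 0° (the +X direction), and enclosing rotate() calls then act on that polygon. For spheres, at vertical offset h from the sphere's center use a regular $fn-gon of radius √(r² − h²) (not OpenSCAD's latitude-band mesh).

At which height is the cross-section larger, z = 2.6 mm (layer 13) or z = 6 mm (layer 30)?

Layer 13 (z = 2.6): the r=5.5 sphere slices to a regular 16-gon of circumradius 4.673 (√(r²−h²) with h=2.9 from center) (area = (16/2)·4.673²·sin(360°/16) = 66.86 mm²); the cylinder at (3.5, -1.5): section is a regular 16-gon, circumradius r=5 (area = (16/2)·5.000²·sin(360°/16) = 76.54 mm²); After the difference (first − rest): starting from the r=5.5 sphere (66.86 mm²), the r=5 cylinder at (3.5, -1.5) partially overlaps it — only the 36.18 mm² overlap (of its 76.54 mm²) is removed, clipping the outline — area = 30.68 mm². So its area = 30.68 mm². Layer 30 (z = 6): the sphere: section is a regular 16-gon, circumradius = √(r²−h²) = √(5.5²−0.5²) = 5.477 (area = (16/2)·5.477²·sin(360°/16) = 91.84 mm²); the cylinder at (3.5, -1.5): section is a regular 16-gon, circumradius r=5 (area = (16/2)·5.000²·sin(360°/16) = 76.54 mm²); Taking the first minus the rest: starting from the r=5.5 sphere (91.84 mm²), the r=5 cylinder at (3.5, -1.5) partially overlaps it — only the 45.38 mm² overlap (of its 76.54 mm²) is removed, clipping the outline — area = 46.46 mm². So its area = 46.46 mm². Layer 30 is larger (46.46 vs 30.68 mm²).

layer 30 (z = 6 mm)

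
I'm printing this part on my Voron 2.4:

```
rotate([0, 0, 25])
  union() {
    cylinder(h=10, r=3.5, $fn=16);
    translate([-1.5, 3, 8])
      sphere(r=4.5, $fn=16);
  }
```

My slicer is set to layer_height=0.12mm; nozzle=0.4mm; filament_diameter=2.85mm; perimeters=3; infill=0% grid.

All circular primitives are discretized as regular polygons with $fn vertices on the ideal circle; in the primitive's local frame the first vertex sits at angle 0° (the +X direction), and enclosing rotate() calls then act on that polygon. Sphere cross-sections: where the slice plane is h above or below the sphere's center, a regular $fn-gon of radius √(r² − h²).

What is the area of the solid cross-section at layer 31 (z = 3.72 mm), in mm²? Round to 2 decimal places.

At z = 3.72 mm: the r=3.5 cylinder contributes a regular 16-gon of circumradius 3.5 (area = (16/2)·3.500²·sin(360°/16) = 37.50 mm²); the r=4.5 sphere at (-1.5, 3) slices to a regular 16-gon of circumradius 1.390 (√(r²−h²) with h=4.28 from center) (area = (16/2)·1.390²·sin(360°/16) = 5.91 mm²); Taking the union: the regions partially overlap — summed areas 43.42 mm² minus the doubly-counted overlap 2.98 mm² gives 40.44 mm² — area = 40.44 mm²; (rotated 25° about Z; rotation is an isometry so areas/perimeters/island counts are preserved). Overall, the cross-section is a single solid region. Net area = 40.44 mm².

40.44 mm²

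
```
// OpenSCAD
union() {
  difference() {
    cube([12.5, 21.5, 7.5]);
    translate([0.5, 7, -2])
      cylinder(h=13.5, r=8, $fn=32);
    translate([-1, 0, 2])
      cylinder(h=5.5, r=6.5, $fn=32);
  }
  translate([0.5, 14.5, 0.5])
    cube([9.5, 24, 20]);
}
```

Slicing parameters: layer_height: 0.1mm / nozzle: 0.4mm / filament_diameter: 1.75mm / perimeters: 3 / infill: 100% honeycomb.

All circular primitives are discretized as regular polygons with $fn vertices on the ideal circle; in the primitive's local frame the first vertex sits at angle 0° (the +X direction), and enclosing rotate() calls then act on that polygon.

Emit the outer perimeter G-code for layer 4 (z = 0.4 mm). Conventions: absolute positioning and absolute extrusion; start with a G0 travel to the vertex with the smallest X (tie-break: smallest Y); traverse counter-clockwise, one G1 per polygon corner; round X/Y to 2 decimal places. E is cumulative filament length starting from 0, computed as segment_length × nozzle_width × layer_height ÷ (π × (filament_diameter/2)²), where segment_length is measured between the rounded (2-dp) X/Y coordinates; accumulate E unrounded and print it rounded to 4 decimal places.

G0 X0.00 Y14.95 Z0.40
G1 X0.50 Y15.00 E0.0084
G1 X2.06 Y14.85 E0.0344
G1 X3.56 Y14.39 E0.0605
G1 X4.94 Y13.65 E0.0866
G1 X6.16 Y12.66 E0.1127
G1 X7.15 Y11.44 E0.1388
G1 X7.89 Y10.06 E0.1648
G1 X8.35 Y8.56 E0.1909
G1 X8.50 Y7.00 E0.2170
G1 X8.35 Y5.44 E0.2431
G1 X7.89 Y3.94 E0.2692
G1 X7.15 Y2.56 E0.2952
G1 X6.16 Y1.34 E0.3213
G1 X4.94 Y0.35 E0.3475
G1 X4.29 Y0.00 E0.3597
G1 X12.50 Y0.00 E0.4963
G1 X12.50 Y21.50 E0.8538
G1 X0.00 Y21.50 E1.0617
G1 X0.00 Y14.95 E1.1706

At z = 0.4 mm: the 12.5×21.5 cube contributes its full rectangle; the cylinder at (0.5, 7): section is a regular 32-gon, circumradius r=8; the cylinder at (-1, 0) does not reach this height (z outside [2, 7.5]); Taking the first minus the rest: starting from the 12.5×21.5 cube, the r=8 cylinder at (0.5, 7) partially overlaps it — only the 104.86 mm² overlap (of its 199.77 mm²) is removed, clipping the outline — 1 connected region; the cube at (0.5, 14.5) does not reach this height (z outside [0.5, 20.5]); Taking the union: only that combined region is present, so the union is just that shape — 1 connected region. The outline is a single polygon with 19 vertices. Extrusion per mm of travel: 0.4 × 0.1 / (π × 0.875²) = 0.016630. Accumulating E over each segment gives final E = 1.1706.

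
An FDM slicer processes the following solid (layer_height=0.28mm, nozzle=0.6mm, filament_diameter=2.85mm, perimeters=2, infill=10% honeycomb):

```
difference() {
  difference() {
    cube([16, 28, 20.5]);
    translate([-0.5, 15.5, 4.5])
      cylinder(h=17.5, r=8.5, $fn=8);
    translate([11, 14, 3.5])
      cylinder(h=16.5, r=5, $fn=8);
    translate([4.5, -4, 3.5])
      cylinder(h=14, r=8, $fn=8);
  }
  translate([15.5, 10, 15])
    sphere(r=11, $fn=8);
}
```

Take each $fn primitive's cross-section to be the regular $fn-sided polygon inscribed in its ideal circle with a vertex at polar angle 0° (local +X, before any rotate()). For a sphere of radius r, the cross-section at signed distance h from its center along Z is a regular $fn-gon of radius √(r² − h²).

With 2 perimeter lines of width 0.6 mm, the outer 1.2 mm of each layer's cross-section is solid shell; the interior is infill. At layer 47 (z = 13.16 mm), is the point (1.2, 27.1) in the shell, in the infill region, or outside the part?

At z = 13.16 mm: the 16×28 cube contributes its full rectangle; the cylinder at (-0.5, 15.5): section is a regular 8-gon, circumradius r=8.5; the cylinder at (11, 14): section is a regular 8-gon, circumradius r=5; the cylinder at (4.5, -4): section is a regular 8-gon, circumradius r=8; Subtracting the remaining from the first: starting from the 16×28 cube, the r=8.5 cylinder at (-0.5, 15.5) partially overlaps it — only the 93.78 mm² overlap (of its 204.35 mm²) is removed, clipping the outline; the r=5 cylinder at (11, 14) partially overlaps it — only the 66.35 mm² overlap (of its 70.71 mm²) is removed, clipping the outline; the r=8 cylinder at (4.5, -4) partially overlaps it — only the 30.37 mm² overlap (of its 181.02 mm²) is removed, clipping the outline — 2 connected regions; the r=11 sphere at (15.5, 10) slices to a regular 8-gon of circumradius 10.845 (√(r²−h²) with h=1.84 from center); After the difference (first − rest): starting from the result so far, the r=11 sphere at (15.5, 10) partially overlaps it — only the 101.97 mm² overlap (of its 332.66 mm²) is removed, clipping the outline — 3 connected regions. Overall, the cross-section has 3 separate islands. The nearest boundary edge runs (0.00, 28.00)→(16.00, 28.00); distance from the point to it = 0.90 mm. (Shell/infill is judged within the island containing the point — the largest one.) The point is inside the cross-section, 0.90 mm from the nearest boundary — within the 1.2 mm shell band (2 × 0.6).

shell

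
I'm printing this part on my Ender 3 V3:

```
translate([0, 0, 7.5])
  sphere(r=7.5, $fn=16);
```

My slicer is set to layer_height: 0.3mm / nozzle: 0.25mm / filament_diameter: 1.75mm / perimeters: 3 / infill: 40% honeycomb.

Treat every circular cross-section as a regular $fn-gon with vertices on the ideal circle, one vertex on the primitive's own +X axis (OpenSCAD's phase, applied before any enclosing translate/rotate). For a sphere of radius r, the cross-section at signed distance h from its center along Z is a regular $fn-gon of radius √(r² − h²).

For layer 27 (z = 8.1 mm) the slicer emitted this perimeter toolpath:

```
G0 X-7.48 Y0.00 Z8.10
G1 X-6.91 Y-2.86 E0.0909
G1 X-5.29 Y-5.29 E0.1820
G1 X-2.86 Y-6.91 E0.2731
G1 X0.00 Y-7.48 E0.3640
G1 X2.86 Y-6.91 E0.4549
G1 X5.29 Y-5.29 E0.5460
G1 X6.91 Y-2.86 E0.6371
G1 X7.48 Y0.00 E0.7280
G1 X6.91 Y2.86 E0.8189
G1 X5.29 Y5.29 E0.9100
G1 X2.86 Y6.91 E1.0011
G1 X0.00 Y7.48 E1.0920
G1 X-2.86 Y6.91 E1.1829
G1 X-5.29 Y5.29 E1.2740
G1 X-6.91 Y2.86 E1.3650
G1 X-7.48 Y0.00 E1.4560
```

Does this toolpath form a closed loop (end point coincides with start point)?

yes

Start point (G0): (-7.48, 0.00). End point (last G1): the path returns to the start — closed.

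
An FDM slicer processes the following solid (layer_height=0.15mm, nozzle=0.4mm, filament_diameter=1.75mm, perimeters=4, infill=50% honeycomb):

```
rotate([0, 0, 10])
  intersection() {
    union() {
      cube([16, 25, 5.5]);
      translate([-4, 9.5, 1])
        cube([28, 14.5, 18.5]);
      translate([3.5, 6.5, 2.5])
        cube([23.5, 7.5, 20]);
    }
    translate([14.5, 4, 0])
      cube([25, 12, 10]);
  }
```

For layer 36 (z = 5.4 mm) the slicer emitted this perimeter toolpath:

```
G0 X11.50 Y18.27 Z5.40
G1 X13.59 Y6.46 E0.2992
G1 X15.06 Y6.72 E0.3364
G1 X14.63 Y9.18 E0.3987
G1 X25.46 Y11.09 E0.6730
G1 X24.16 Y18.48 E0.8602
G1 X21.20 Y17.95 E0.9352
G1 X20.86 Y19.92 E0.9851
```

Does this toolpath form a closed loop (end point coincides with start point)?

no

Start point (G0): (11.50, 18.27). End point (last G1): the path does not return to the start — open.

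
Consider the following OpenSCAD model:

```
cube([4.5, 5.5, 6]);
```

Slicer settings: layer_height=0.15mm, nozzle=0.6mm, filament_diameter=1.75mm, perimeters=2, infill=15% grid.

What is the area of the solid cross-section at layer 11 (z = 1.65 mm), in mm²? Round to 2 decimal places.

At z = 1.65 mm: the cube is present — its section is the full 4.5×5.5 rectangle (area 24.75 mm²). Overall, the cross-section is a single solid region. Net area = 24.75 mm².

24.75 mm²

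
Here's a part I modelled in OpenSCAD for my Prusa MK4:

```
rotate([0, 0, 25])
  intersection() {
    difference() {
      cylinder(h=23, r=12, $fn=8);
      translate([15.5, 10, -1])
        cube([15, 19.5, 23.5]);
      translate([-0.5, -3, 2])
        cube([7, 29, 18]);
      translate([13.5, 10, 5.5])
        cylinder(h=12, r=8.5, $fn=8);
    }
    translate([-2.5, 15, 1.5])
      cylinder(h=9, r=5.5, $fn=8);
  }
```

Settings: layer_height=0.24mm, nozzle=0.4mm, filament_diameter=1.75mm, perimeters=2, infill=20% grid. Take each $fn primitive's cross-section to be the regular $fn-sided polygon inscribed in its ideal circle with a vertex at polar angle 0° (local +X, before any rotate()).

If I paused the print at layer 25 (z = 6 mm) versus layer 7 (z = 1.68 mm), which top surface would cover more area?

layer 7 (z = 1.68 mm)

Layer 25 (z = 6): the cylinder: section is a regular 8-gon, circumradius r=12 (area = (8/2)·12.000²·sin(360°/8) = 407.29 mm²); the 15×19.5 cube at (15.5, 10) contributes its full rectangle (area 292.50 mm²); the cube at (-0.5, -3) (footprint 7×29) is included at this height (area 203.00 mm²); the cylinder at (13.5, 10): section is a regular 8-gon, circumradius r=8.5 (area = (8/2)·8.500²·sin(360°/8) = 204.35 mm²); Subtracting the remaining from the first: starting from the r=12 cylinder (407.29 mm²), the 15×19.5 cube at (15.5, 10) misses the remaining region (no effect); the 7×29 cube at (-0.5, -3) partially overlaps it — only the 96.20 mm² overlap (of its 203.00 mm²) is removed, clipping the outline; the r=8.5 cylinder at (13.5, 10) partially overlaps it — only the 14.79 mm² overlap (of its 204.35 mm²) is removed, clipping the outline — area = 296.31 mm²; the r=5.5 cylinder at (-2.5, 15) contributes a regular 8-gon of circumradius 5.5 (area = (8/2)·5.500²·sin(360°/8) = 85.56 mm²); After intersecting: the r=5.5 cylinder at (-2.5, 15) partially overlaps that combined region; clipping to the common part keeps 4.22 mm² — area = 4.22 mm²; (rotated 25° about Z; rotation is an isometry so areas/perimeters/island counts are preserved). So its area = 4.22 mm². Layer 7 (z = 1.68): the r=12 cylinder contributes a regular 8-gon of circumradius 12 (area = (8/2)·12.000²·sin(360°/8) = 407.29 mm²); the cube at (15.5, 10) (footprint 15×19.5) is included at this height (area 292.50 mm²); the cube at (-0.5, -3) does not reach this height (z outside [2, 20]); the cylinder at (13.5, 10) does not reach this height (z outside [5.5, 17.5]); After the difference (first − rest): starting from the r=12 cylinder (407.29 mm²), the 15×19.5 cube at (15.5, 10) misses the remaining region (no effect) — area = 407.29 mm²; the cylinder at (-2.5, 15): section is a regular 8-gon, circumradius r=5.5 (area = (8/2)·5.500²·sin(360°/8) = 85.56 mm²); Keeping only the common overlap: the r=5.5 cylinder at (-2.5, 15) partially overlaps the result so far; clipping to the common part keeps 6.21 mm² — area = 6.21 mm²; (whole slice rotated 25° about Z — lengths, areas and connectivity unchanged). So its area = 6.21 mm². Layer 7 is larger (6.21 vs 4.22 mm²).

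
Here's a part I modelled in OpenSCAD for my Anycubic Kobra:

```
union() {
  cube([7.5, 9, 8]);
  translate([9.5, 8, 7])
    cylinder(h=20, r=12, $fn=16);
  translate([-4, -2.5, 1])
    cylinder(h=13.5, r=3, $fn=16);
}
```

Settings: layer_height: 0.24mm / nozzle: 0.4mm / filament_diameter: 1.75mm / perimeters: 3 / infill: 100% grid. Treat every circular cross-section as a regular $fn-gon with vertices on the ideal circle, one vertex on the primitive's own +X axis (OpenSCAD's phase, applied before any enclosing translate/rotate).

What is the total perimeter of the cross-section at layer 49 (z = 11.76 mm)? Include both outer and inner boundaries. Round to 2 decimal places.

At z = 11.76 mm: the cube is not intersected at this z (z outside [0, 8]); the r=12 cylinder at (9.5, 8) contributes a regular 16-gon of circumradius 12 (perimeter = 2·16·12.000·sin(180°/16) = 74.91 mm); the r=3 cylinder at (-4, -2.5) contributes a regular 16-gon of circumradius 3 (perimeter = 2·16·3.000·sin(180°/16) = 18.73 mm); Taking the union: the 2 present regions are separate (no shared area or edge), so areas and boundary lengths simply add and each stays a separate island — boundary = 93.64 mm. Overall, the cross-section has 2 separate islands. Total boundary length (outer) = 93.64 mm.

93.64 mm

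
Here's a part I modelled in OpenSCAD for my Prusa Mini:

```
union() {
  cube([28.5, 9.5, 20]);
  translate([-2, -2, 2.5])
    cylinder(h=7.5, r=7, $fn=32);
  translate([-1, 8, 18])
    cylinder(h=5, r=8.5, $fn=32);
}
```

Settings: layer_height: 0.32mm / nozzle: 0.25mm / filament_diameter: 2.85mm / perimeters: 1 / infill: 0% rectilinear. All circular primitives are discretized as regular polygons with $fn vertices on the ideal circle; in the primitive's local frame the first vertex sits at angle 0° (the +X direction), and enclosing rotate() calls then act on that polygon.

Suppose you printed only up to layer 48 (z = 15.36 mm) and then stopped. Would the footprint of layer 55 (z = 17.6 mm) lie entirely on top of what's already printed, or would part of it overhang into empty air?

entirely on top

Compare the two slices. At z = 15.36: the 28.5×9.5 cube contributes its full rectangle (area 270.75 mm²); the cylinder at (-2, -2) is not intersected at this z (z outside [2.5, 10]); the cylinder at (-1, 8) does not reach this height (z outside [18, 23]); Combining (union): only the 28.5×9.5 cube is present, so the union is just that shape — area = 270.75 mm². At z = 17.6: the 28.5×9.5 cube contributes its full rectangle (area 270.75 mm²); the cylinder at (-2, -2) is absent (z outside [2.5, 10]); the cylinder at (-1, 8) is not intersected at this z (z outside [18, 23]); Merging all regions: only the 28.5×9.5 cube is present, so the union is just that shape — area = 270.75 mm². Checking containment: the cross-section at z = 17.6 is a subset of the cross-section at z = 15.36.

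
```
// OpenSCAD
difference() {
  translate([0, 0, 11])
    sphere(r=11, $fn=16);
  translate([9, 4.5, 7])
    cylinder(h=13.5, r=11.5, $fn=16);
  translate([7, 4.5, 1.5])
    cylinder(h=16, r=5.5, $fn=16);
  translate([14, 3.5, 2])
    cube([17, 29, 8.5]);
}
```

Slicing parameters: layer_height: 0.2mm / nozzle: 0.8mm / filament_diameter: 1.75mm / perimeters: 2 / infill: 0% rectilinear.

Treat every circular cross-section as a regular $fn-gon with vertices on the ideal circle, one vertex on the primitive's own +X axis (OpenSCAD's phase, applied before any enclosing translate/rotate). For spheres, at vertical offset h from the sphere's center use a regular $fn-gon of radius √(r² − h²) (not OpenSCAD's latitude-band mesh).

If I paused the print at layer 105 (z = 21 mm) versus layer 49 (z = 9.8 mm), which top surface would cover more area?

layer 49 (z = 9.8 mm)

Layer 105 (z = 21): the r=11 sphere slices to a regular 16-gon of circumradius 4.583 (√(r²−h²) with h=10 from center) (area = (16/2)·4.583²·sin(360°/16) = 64.29 mm²); the cylinder at (9, 4.5) is not intersected at this z (z outside [7, 20.5]); the cylinder at (7, 4.5) does not reach this height (z outside [1.5, 17.5]); the cube at (14, 3.5) is absent (z outside [2, 10.5]); Taking the first minus the rest: none of the subtracted shapes is present at this height, so the r=11 sphere is unchanged — area = 64.29 mm². So its area = 64.29 mm². Layer 49 (z = 9.8): the r=11 sphere slices to a regular 16-gon of circumradius 10.934 (√(r²−h²) with h=1.2 from center) (area = (16/2)·10.934²·sin(360°/16) = 366.03 mm²); the r=11.5 cylinder at (9, 4.5) gives a regular 16-gon of circumradius 11.5 (constant along its height) (area = (16/2)·11.500²·sin(360°/16) = 404.88 mm²); the r=5.5 cylinder at (7, 4.5) contributes a regular 16-gon of circumradius 5.5 (area = (16/2)·5.500²·sin(360°/16) = 92.61 mm²); the cube at (14, 3.5) is present — its section is the full 17×29 rectangle (area 493.00 mm²); Subtracting the remaining from the first: starting from the r=11 sphere (366.03 mm²), the r=11.5 cylinder at (9, 4.5) partially overlaps it — only the 170.08 mm² overlap (of its 404.88 mm²) is removed, clipping the outline; the r=5.5 cylinder at (7, 4.5) misses the remaining region (no effect); the 17×29 cube at (14, 3.5) misses the remaining region (no effect) — area = 195.95 mm². So its area = 195.95 mm². Layer 49 is larger (195.95 vs 64.29 mm²).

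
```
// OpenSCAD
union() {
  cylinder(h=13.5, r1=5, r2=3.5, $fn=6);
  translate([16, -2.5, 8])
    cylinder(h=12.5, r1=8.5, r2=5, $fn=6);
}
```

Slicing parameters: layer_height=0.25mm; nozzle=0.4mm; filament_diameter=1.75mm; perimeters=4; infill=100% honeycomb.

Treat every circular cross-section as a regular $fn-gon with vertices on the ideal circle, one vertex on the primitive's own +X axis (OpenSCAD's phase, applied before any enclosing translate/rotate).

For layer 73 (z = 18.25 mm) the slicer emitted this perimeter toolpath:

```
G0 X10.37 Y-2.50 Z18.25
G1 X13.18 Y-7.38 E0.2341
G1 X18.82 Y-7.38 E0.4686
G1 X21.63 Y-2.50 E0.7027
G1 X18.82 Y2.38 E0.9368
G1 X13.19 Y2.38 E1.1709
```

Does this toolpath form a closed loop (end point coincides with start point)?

no

Start point (G0): (10.37, -2.50). End point (last G1): the path does not return to the start — open.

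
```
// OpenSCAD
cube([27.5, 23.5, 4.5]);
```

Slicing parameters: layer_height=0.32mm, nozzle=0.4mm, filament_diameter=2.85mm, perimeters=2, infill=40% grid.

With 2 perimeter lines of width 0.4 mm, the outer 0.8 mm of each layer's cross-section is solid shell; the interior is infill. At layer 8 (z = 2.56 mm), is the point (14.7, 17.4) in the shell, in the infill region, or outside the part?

infill

At z = 2.56 mm: the 27.5×23.5 cube contributes its full rectangle. Overall, the cross-section is a single solid region. The nearest boundary edge runs (27.50, 23.50)→(0.00, 23.50); distance from the point to it = 6.10 mm. The point is inside the cross-section and 6.10 mm from the nearest boundary — more than the 0.8 mm shell width (2 × 0.4), so it's in the infill interior.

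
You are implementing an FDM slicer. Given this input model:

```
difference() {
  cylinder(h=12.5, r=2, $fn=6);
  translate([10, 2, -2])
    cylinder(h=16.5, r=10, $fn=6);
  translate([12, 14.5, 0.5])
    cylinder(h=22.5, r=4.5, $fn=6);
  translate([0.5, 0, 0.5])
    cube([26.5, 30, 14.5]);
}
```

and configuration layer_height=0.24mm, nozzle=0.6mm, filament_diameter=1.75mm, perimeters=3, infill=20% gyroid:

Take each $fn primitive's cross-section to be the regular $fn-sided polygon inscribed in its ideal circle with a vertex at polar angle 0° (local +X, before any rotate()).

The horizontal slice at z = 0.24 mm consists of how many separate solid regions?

At z = 0.24 mm: the r=2 cylinder contributes a regular 6-gon of circumradius 2; the r=10 cylinder at (10, 2) gives a regular 6-gon of circumradius 10 (constant along its height); the cylinder at (12, 14.5) is not intersected at this z (z outside [0.5, 23]); the cube at (0.5, 0) is absent (z outside [0.5, 15]); Subtracting the remaining from the first: starting from the r=2 cylinder, the r=10 cylinder at (10, 2) partially overlaps it — only the 1.77 mm² overlap (of its 259.81 mm²) is removed, clipping the outline — 1 connected region. The result has 1 disconnected region.

1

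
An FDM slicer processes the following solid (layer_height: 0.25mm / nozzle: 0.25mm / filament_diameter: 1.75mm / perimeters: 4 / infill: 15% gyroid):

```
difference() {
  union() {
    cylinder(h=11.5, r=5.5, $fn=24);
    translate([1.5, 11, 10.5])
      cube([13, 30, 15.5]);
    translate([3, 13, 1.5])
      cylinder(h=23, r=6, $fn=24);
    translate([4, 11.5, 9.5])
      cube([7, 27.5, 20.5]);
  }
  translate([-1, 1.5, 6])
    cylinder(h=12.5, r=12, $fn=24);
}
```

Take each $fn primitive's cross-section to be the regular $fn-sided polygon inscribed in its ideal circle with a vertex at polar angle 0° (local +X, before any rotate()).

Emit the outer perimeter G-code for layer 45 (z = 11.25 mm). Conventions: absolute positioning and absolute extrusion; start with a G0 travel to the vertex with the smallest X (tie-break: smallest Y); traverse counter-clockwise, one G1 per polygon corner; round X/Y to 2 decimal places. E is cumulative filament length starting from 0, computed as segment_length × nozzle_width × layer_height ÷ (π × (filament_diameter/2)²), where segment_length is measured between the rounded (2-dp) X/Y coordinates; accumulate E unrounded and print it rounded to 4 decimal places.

G0 X-2.97 Y13.24 Z11.25
G1 X-1.00 Y13.50 E0.0516
G1 X2.11 Y13.09 E0.1331
G1 X5.00 Y11.89 E0.2145
G1 X7.49 Y9.99 E0.2958
G1 X7.84 Y9.53 E0.3109
G1 X8.20 Y10.00 E0.3262
G1 X8.61 Y11.00 E0.3543
G1 X14.50 Y11.00 E0.5074
G1 X14.50 Y41.00 E1.2869
G1 X1.50 Y41.00 E1.6247
G1 X1.50 Y18.80 E2.2016
G1 X1.45 Y18.80 E2.2029
G1 X0.00 Y18.20 E2.2436
G1 X-1.24 Y17.24 E2.2844
G1 X-2.20 Y16.00 E2.3251
G1 X-2.80 Y14.55 E2.3659
G1 X-2.97 Y13.24 E2.4002

At z = 11.25 mm: the r=5.5 cylinder gives a regular 24-gon of circumradius 5.5 (constant along its height); the 13×30 cube at (1.5, 11) contributes its full rectangle; the r=6 cylinder at (3, 13) gives a regular 24-gon of circumradius 6 (constant along its height); the cube at (4, 11.5) (footprint 7×27.5) is included at this height; Merging all regions: the regions partially overlap (shared area 244.01 mm²), so overlapping operands fuse into one piece — 2 connected regions; the cylinder at (-1, 1.5): section is a regular 24-gon, circumradius r=12; After the difference (first − rest): starting from that combined region, the r=12 cylinder at (-1, 1.5) partially overlaps it — only the 141.09 mm² overlap (of its 447.24 mm²) is removed, clipping the outline — 1 connected region. The outline is a single polygon with 17 vertices. Extrusion per mm of travel: 0.25 × 0.25 / (π × 0.875²) = 0.025984. Accumulating E over each segment gives final E = 2.4002.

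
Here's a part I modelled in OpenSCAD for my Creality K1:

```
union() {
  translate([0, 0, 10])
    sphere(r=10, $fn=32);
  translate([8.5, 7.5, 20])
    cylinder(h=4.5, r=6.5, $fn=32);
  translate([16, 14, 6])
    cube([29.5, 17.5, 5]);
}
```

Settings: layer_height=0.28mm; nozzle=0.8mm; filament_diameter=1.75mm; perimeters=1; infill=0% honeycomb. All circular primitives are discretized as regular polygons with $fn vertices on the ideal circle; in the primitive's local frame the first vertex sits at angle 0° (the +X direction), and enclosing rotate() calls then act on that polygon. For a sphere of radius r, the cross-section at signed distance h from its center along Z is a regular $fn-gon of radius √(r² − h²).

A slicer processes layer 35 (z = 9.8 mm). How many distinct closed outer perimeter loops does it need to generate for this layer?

At z = 9.8 mm: the sphere: section is a regular 32-gon, circumradius = √(r²−h²) = √(10²−0.2²) = 9.998; the cylinder at (8.5, 7.5) does not reach this height (z outside [20, 24.5]); the cube at (16, 14) (footprint 29.5×17.5) is included at this height; Taking the union: the 2 present regions are separate (no shared area or edge), so areas and boundary lengths simply add and each stays a separate island — 2 connected regions. The result has 2 disconnected regions.

2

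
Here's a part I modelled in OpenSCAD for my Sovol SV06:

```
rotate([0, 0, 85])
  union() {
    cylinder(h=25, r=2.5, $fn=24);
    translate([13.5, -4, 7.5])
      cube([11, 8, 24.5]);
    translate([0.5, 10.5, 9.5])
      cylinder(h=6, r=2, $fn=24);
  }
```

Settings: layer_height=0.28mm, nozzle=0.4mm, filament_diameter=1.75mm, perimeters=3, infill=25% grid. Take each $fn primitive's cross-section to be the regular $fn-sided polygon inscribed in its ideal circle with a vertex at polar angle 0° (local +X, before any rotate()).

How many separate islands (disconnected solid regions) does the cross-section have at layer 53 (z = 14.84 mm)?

At z = 14.84 mm: the cylinder: section is a regular 24-gon, circumradius r=2.5; the cube at (13.5, -4) (footprint 11×8) is included at this height; the r=2 cylinder at (0.5, 10.5) contributes a regular 24-gon of circumradius 2; Merging all regions: the 3 present regions are separate (no shared area or edge), so areas and boundary lengths simply add and each stays a separate island — 3 connected regions; (whole slice rotated 85° about Z — lengths, areas and connectivity unchanged). Overall, the cross-section has 3 separate islands. Island count = 3.

3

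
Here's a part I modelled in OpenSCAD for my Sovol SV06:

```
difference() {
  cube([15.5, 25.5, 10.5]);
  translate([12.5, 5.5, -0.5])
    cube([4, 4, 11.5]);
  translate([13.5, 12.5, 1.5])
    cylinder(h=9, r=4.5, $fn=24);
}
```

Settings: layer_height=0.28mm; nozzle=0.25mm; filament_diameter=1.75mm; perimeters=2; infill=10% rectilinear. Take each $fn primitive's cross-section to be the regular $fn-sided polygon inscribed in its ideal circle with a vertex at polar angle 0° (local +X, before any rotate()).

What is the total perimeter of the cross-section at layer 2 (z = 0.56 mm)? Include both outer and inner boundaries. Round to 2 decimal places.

88.00 mm

At z = 0.56 mm: the cube is present — its section is the full 15.5×25.5 rectangle (perimeter 82.00 mm); the cube at (12.5, 5.5) is present — its section is the full 4×4 rectangle (perimeter 16.00 mm); the cylinder at (13.5, 12.5) does not reach this height (z outside [1.5, 10.5]); Subtracting the remaining from the first: starting from the 15.5×25.5 cube, the 4×4 cube at (12.5, 5.5) partially overlaps it — only the 12.00 mm² overlap (of its 16.00 mm²) is removed, clipping the outline — boundary = 88.00 mm. Overall, the cross-section is a single solid region. Total boundary length (outer) = 88.00 mm.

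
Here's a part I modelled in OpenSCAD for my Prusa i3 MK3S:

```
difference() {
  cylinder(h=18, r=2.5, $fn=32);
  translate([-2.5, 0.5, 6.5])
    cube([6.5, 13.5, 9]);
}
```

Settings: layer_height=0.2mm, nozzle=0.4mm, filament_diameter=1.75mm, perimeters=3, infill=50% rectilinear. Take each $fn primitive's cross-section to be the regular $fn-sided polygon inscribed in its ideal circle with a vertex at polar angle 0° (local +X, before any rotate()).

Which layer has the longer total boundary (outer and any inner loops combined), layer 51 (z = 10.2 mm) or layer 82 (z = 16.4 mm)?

layer 82 (z = 16.4 mm)

Layer 51 (z = 10.2): the r=2.5 cylinder gives a regular 32-gon of circumradius 2.5 (constant along its height) (perimeter = 2·32·2.500·sin(180°/32) = 15.68 mm); the cube at (-2.5, 0.5) (footprint 6.5×13.5) is included at this height (perimeter 40.00 mm); Subtracting the remaining from the first: starting from the r=2.5 cylinder, the 6.5×13.5 cube at (-2.5, 0.5) partially overlaps it — only the 7.28 mm² overlap (of its 87.75 mm²) is removed, clipping the outline — boundary = 13.74 mm. So its perimeter = 13.74 mm. Layer 82 (z = 16.4): the cylinder: section is a regular 32-gon, circumradius r=2.5 (perimeter = 2·32·2.500·sin(180°/32) = 15.68 mm); the cube at (-2.5, 0.5) is absent (z outside [6.5, 15.5]); Taking the first minus the rest: none of the subtracted shapes is present at this height, so the r=2.5 cylinder is unchanged — boundary = 15.68 mm. So its perimeter = 15.68 mm. Layer 82 is larger (15.68 vs 13.74 mm).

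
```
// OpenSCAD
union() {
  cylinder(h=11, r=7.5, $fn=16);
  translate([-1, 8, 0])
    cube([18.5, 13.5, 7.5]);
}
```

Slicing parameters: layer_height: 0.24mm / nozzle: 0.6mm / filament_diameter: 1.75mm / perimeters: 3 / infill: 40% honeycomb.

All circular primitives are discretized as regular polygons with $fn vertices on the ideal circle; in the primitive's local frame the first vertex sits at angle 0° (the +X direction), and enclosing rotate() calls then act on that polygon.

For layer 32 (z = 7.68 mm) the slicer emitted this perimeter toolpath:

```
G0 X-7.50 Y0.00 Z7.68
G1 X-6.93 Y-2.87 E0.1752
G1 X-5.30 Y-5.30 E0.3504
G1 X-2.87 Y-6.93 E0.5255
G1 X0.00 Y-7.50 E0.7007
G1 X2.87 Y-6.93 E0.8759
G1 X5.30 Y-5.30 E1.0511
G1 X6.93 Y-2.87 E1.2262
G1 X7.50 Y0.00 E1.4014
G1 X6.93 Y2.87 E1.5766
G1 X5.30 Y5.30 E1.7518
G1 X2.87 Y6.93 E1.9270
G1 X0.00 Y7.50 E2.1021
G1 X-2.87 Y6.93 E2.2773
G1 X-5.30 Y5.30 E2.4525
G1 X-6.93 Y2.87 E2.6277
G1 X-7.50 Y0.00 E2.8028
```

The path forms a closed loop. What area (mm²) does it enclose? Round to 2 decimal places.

Apply the shoelace formula to the sequence of (X, Y) vertices; enclosed area = 172.17 mm².

172.17 mm²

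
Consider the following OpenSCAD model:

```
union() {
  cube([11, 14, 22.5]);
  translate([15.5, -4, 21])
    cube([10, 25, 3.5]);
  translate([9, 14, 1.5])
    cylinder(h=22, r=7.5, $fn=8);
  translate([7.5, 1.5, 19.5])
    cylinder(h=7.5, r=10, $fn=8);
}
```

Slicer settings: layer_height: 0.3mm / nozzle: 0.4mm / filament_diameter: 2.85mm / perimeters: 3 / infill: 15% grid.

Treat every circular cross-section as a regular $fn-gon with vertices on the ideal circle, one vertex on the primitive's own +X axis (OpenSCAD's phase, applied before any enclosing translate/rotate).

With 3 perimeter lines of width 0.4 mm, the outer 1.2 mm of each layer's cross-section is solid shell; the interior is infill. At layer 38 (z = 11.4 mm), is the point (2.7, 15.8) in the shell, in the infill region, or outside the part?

shell

At z = 11.4 mm: the 11×14 cube contributes its full rectangle; the cube at (15.5, -4) is not intersected at this z (z outside [21, 24.5]); the r=7.5 cylinder at (9, 14) contributes a regular 8-gon of circumradius 7.5; the cylinder at (7.5, 1.5) does not reach this height (z outside [19.5, 27]); Combining (union): the regions partially overlap (shared area 53.95 mm²), so overlapping operands fuse into one piece — 1 connected region. Overall, the cross-section is a single solid region. The nearest boundary edge runs (1.50, 14.00)→(3.70, 19.30); distance from the point to it = 0.42 mm. The point is inside the cross-section, 0.42 mm from the nearest boundary — within the 1.2 mm shell band (3 × 0.4).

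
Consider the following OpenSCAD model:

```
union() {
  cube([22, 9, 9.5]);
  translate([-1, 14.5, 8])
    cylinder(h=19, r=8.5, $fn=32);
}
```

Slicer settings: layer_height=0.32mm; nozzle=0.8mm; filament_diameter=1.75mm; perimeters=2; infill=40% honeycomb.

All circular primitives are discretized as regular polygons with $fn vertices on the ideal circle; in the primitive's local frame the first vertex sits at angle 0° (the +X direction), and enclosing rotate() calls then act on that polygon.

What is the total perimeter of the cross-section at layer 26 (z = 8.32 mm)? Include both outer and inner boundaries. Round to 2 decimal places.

At z = 8.32 mm: the 22×9 cube contributes its full rectangle (perimeter 62.00 mm); the cylinder at (-1, 14.5): section is a regular 32-gon, circumradius r=8.5 (perimeter = 2·32·8.500·sin(180°/32) = 53.32 mm); Taking the union: the regions partially overlap (shared area 10.35 mm²), so the edge portions inside another operand are dropped and the merged outline is re-measured after clipping — boundary = 100.67 mm. Overall, the cross-section is a single solid region. Total boundary length (outer) = 100.67 mm.

100.67 mm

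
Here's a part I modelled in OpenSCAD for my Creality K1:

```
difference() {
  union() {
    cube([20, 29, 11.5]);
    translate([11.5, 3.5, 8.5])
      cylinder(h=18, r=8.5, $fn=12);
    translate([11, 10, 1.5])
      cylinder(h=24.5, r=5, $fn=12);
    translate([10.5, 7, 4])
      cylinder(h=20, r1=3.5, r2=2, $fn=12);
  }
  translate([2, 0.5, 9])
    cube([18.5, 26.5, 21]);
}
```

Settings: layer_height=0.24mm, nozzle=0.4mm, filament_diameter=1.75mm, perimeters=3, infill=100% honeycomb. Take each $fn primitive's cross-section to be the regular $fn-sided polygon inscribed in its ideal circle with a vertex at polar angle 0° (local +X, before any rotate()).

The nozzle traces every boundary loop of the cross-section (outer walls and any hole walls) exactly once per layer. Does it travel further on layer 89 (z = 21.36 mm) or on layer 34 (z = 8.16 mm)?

Layer 89 (z = 21.36): the cube is absent (z outside [0, 11.5]); the cylinder at (11.5, 3.5): section is a regular 12-gon, circumradius r=8.5 (perimeter = 2·12·8.500·sin(180°/12) = 52.80 mm); the cylinder at (11, 10): section is a regular 12-gon, circumradius r=5 (perimeter = 2·12·5.000·sin(180°/12) = 31.06 mm); the cone at (10.5, 7) contributes a regular 12-gon of circumradius 2.198 (interpolated between r1=3.5 and r2=2 at t=0.868) (perimeter = 2·12·2.198·sin(180°/12) = 13.65 mm); Taking the union: the regions partially overlap (shared area 64.58 mm²), so the edge portions inside another operand are dropped and the merged outline is re-measured after clipping — boundary = 57.29 mm; the cube at (2, 0.5) (footprint 18.5×26.5) is included at this height (perimeter 90.00 mm); Subtracting the remaining from the first: starting from that combined region, the 18.5×26.5 cube at (2, 0.5) partially overlaps it — only the 181.88 mm² overlap (of its 490.25 mm²) is removed, clipping the outline — boundary = 35.58 mm. So its perimeter = 35.58 mm. Layer 34 (z = 8.16): the 20×29 cube contributes its full rectangle (perimeter 98.00 mm); the cylinder at (11.5, 3.5) does not reach this height (z outside [8.5, 26.5]); the r=5 cylinder at (11, 10) gives a regular 12-gon of circumradius 5 (constant along its height) (perimeter = 2·12·5.000·sin(180°/12) = 31.06 mm); the cone at (10.5, 7): at t=0.208 of its height the radius interpolates to r₁+(r₂−r₁)t = 3.188, giving a regular 12-gon of that circumradius (perimeter = 2·12·3.188·sin(180°/12) = 19.80 mm); Taking the union: the regions partially overlap (shared area 105.49 mm²), so the edge portions inside another operand are dropped and the merged outline is re-measured after clipping — boundary = 98.00 mm; the cube at (2, 0.5) does not reach this height (z outside [9, 30]); Taking the first minus the rest: none of the subtracted shapes is present at this height, so the result so far is unchanged — boundary = 98.00 mm. So its perimeter = 98.00 mm. Layer 34 is larger (98.00 vs 35.58 mm).

layer 34 (z = 8.16 mm)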